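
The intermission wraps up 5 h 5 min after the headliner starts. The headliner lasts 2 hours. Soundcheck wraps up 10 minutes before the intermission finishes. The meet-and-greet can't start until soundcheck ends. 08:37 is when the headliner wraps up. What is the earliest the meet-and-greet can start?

The headliner starts at 08:37 − 120 min = 06:37.
The intermission ends at 06:37 + 305 min = 11:42.
Soundcheck ends at 11:42 − 10 min = 11:32.
The meet-and-greet is bounded by soundcheck, so the earliest it can start is 11:32.

11:32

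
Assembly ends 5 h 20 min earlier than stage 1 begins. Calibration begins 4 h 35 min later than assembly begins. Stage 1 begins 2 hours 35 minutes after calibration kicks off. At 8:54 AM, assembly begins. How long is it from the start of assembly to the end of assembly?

1 hour 50 minutes

Calibration starts at 8:54 AM + 275 min = 1:29 PM.
Stage 1 starts at 1:29 PM + 155 min = 4:04 PM.
Assembly ends at 4:04 PM − 320 min = 10:44 AM.
From 8:54 AM to 10:44 AM is 1 hour 50 minutes.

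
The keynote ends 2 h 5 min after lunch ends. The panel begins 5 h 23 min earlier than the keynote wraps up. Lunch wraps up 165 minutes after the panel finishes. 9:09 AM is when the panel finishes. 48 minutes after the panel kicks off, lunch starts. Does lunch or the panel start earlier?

Lunch ends at 9:09 AM + 165 min = 11:54 AM.
The keynote ends at 11:54 AM + 125 min = 1:59 PM.
The panel starts at 1:59 PM − 323 min = 8:36 AM.
Lunch starts at 8:36 AM + 48 min = 9:24 AM.
Lunch starts at 9:24 AM and the panel starts at 8:36 AM, so the panel is first.

the panel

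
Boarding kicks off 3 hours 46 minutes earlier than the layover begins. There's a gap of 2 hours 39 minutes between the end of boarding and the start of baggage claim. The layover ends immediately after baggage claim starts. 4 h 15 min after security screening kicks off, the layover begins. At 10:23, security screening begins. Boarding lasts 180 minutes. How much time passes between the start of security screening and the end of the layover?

The layover starts at 10:23 + 255 min = 14:38.
Boarding starts at 14:38 − 226 min = 10:52.
Boarding ends at 10:52 + 180 min = 13:52.
Baggage claim starts at 13:52 + 159 min = 16:31.
So the layover ends at 16:31.
From 10:23 to 16:31 is 6 hours 8 minutes.

6 hours 8 minutes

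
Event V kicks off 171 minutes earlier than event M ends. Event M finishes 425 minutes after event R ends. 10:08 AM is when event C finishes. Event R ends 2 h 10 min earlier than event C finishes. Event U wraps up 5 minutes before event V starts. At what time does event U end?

12:07 PM

Event R ends at 10:08 AM − 130 min = 7:58 AM.
Event M ends at 7:58 AM + 425 min = 3:03 PM.
Event V starts at 3:03 PM − 171 min = 12:12 PM.
Event U ends at 12:12 PM − 5 min = 12:07 PM.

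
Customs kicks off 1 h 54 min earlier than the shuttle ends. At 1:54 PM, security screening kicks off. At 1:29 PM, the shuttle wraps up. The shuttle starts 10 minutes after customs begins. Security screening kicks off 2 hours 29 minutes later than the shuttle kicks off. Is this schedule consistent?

Customs starts at 1:29 PM − 114 min = 11:35 AM.
The shuttle starts at 11:35 AM + 10 min = 11:45 AM.
Security screening starts at 11:45 AM + 149 min = 2:14 PM.
But security screening is also said to start at 1:54 PM — a 20-minute conflict.

No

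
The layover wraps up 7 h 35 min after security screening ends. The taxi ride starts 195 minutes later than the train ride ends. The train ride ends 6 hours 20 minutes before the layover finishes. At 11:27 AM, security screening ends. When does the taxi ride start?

3:57 PM

The layover ends at 11:27 AM + 455 min = 7:02 PM.
The train ride ends at 7:02 PM − 380 min = 12:42 PM.
The taxi ride starts at 12:42 PM + 195 min = 3:57 PM.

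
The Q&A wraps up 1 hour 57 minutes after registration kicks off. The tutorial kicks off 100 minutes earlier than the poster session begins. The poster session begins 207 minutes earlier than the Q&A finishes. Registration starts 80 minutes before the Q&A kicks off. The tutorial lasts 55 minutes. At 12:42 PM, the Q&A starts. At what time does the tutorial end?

Registration starts at 12:42 PM − 80 min = 11:22 AM.
The Q&A ends at 11:22 AM + 117 min = 1:19 PM.
The poster session starts at 1:19 PM − 207 min = 9:52 AM.
The tutorial starts at 9:52 AM − 100 min = 8:12 AM.
The tutorial ends at 8:12 AM + 55 min = 9:07 AM.

9:07 AM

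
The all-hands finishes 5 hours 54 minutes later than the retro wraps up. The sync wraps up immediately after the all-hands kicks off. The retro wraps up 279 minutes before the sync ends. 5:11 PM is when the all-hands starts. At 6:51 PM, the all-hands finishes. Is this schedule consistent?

No

The sync ends at 5:11 PM.
The retro ends at 5:11 PM − 279 min = 12:32 PM.
The all-hands ends at 12:32 PM + 354 min = 6:26 PM.
But the all-hands is also said to end at 6:51 PM — a 25-minute conflict.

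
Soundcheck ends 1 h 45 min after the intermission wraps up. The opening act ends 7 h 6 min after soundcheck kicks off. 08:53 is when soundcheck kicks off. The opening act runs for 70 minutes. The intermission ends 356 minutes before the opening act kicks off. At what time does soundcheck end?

10:38

The opening act ends at 08:53 + 426 min = 15:59.
The opening act starts at 15:59 − 70 min = 14:49.
The intermission ends at 14:49 − 356 min = 08:53.
Soundcheck ends at 08:53 + 105 min = 10:38.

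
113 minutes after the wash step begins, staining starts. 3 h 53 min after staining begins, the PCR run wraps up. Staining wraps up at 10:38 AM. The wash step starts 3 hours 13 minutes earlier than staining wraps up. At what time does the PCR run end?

1:11 PM

The wash step starts at 10:38 AM − 193 min = 7:25 AM.
Staining starts at 7:25 AM + 113 min = 9:18 AM.
The PCR run ends at 9:18 AM + 233 min = 1:11 PM.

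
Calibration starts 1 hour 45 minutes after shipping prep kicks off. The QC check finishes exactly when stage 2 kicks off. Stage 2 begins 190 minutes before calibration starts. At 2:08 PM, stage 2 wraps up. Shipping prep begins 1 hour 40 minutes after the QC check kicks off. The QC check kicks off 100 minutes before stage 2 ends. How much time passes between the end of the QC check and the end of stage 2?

The QC check starts at 2:08 PM − 100 min = 12:28 PM.
Shipping prep starts at 12:28 PM + 100 min = 2:08 PM.
Calibration starts at 2:08 PM + 105 min = 3:53 PM.
Stage 2 starts at 3:53 PM − 190 min = 12:43 PM.
So the QC check ends at 12:43 PM.
From 12:43 PM to 2:08 PM is 85 minutes.

85 minutes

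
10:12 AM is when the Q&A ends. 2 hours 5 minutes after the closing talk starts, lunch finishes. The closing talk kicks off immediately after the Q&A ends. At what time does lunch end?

12:17 PM

The closing talk starts at 10:12 AM.
Lunch ends at 10:12 AM + 125 min = 12:17 PM.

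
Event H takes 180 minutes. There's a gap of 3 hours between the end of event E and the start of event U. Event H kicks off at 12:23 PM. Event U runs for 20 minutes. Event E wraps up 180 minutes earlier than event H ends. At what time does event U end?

3:43 PM

Event H ends at 12:23 PM + 180 min = 3:23 PM.
Event E ends at 3:23 PM − 180 min = 12:23 PM.
Event U starts at 12:23 PM + 180 min = 3:23 PM.
Event U ends at 3:23 PM + 20 min = 3:43 PM.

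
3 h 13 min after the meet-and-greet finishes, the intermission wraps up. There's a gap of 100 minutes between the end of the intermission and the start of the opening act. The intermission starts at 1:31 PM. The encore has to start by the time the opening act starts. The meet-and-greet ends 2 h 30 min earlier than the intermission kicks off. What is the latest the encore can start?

3:54 PM

The meet-and-greet ends at 1:31 PM − 150 min = 11:01 AM.
The intermission ends at 11:01 AM + 193 min = 2:14 PM.
The opening act starts at 2:14 PM + 100 min = 3:54 PM.
The encore is bounded by the opening act, so the latest it can start is 3:54 PM.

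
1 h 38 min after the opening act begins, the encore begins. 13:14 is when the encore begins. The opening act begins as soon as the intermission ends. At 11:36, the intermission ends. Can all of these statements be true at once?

Yes

The opening act starts at 11:36.
The encore starts at 11:36 + 98 min = 13:14.
That matches the stated 13:14, so the schedule is consistent.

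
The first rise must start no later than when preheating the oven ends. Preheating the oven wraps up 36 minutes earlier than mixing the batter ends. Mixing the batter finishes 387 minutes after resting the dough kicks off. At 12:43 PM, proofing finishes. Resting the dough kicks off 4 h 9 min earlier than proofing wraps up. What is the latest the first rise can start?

Resting the dough starts at 12:43 PM − 249 min = 8:34 AM.
Mixing the batter ends at 8:34 AM + 387 min = 3:01 PM.
Preheating the oven ends at 3:01 PM − 36 min = 2:25 PM.
The first rise is bounded by preheating the oven, so the latest it can start is 2:25 PM.

2:25 PM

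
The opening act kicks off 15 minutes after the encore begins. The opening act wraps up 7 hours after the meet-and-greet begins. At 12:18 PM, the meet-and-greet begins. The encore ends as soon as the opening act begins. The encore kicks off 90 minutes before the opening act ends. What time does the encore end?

6:03 PM

The opening act ends at 12:18 PM + 420 min = 7:18 PM.
The encore starts at 7:18 PM − 90 min = 5:48 PM.
The opening act starts at 5:48 PM + 15 min = 6:03 PM.
So the encore ends at 6:03 PM.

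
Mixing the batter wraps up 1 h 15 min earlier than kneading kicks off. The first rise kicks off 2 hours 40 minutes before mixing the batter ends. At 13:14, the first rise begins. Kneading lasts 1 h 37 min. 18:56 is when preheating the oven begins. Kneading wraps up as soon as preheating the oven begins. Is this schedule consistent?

No

Kneading ends at 18:56.
Kneading starts at 18:56 − 97 min = 17:19.
Mixing the batter ends at 17:19 − 75 min = 16:04.
The first rise starts at 16:04 − 160 min = 13:24.
But the first rise is also said to start at 13:14 — a 10-minute conflict.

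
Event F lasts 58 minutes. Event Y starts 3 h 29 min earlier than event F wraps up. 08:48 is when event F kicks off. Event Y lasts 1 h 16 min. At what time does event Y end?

Event F ends at 08:48 + 58 min = 09:46.
Event Y starts at 09:46 − 209 min = 06:17.
Event Y ends at 06:17 + 76 min = 07:33.

07:33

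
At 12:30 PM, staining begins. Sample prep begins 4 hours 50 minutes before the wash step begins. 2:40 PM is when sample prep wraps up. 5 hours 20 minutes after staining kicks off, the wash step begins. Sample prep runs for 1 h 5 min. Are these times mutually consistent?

The wash step starts at 12:30 PM + 320 min = 5:50 PM.
Sample prep starts at 5:50 PM − 290 min = 1:00 PM.
Sample prep ends at 1:00 PM + 65 min = 2:05 PM.
But sample prep is also said to end at 2:40 PM — a 35-minute conflict.

No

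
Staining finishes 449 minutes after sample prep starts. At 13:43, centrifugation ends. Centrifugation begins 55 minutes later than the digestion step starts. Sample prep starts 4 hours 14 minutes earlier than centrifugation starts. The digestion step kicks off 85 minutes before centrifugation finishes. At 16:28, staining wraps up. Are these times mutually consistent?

Yes

The digestion step starts at 13:43 − 85 min = 12:18.
Centrifugation starts at 12:18 + 55 min = 13:13.
Sample prep starts at 13:13 − 254 min = 08:59.
Staining ends at 08:59 + 449 min = 16:28.
That matches the stated 16:28, so the schedule is consistent.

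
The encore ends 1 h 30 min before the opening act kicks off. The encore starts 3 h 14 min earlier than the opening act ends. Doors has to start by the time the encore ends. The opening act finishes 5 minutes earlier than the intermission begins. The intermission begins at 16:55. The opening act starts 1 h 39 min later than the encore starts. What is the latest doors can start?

The opening act ends at 16:55 − 5 min = 16:50.
The encore starts at 16:50 − 194 min = 13:36.
The opening act starts at 13:36 + 99 min = 15:15.
The encore ends at 15:15 − 90 min = 13:45.
Doors is bounded by the encore, so the latest it can start is 13:45.

13:45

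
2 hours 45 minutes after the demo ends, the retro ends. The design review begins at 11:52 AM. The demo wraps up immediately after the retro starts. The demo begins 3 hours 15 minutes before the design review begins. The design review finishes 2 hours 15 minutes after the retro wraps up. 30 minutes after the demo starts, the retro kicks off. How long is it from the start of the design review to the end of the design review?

135 minutes

The demo starts at 11:52 AM − 195 min = 8:37 AM.
The retro starts at 8:37 AM + 30 min = 9:07 AM.
So the demo ends at 9:07 AM.
The retro ends at 9:07 AM + 165 min = 11:52 AM.
The design review ends at 11:52 AM + 135 min = 2:07 PM.
From 11:52 AM to 2:07 PM is 135 minutes.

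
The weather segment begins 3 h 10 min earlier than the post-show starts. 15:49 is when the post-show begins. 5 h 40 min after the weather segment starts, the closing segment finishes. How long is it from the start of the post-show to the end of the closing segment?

150 minutes

The weather segment starts at 15:49 − 190 min = 12:39.
The closing segment ends at 12:39 + 340 min = 18:19.
From 15:49 to 18:19 is 150 minutes.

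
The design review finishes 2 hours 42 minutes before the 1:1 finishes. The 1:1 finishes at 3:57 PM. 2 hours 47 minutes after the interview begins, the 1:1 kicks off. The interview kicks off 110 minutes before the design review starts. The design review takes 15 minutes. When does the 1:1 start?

1:57 PM

The design review ends at 3:57 PM − 162 min = 1:15 PM.
The design review starts at 1:15 PM − 15 min = 1:00 PM.
The interview starts at 1:00 PM − 110 min = 11:10 AM.
The 1:1 starts at 11:10 AM + 167 min = 1:57 PM.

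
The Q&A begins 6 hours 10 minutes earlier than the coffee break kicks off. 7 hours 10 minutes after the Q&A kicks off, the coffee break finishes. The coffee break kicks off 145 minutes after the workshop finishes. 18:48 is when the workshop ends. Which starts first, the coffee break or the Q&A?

the Q&A

The coffee break starts at 18:48 + 145 min = 21:13.
The Q&A starts at 21:13 − 370 min = 15:03.
The coffee break starts at 21:13 and the Q&A starts at 15:03, so the Q&A is first.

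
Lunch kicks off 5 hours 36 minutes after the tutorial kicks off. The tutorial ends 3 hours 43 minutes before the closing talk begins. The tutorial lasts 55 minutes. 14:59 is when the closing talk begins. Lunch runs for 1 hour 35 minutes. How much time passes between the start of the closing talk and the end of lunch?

153 minutes

The tutorial ends at 14:59 − 223 min = 11:16.
The tutorial starts at 11:16 − 55 min = 10:21.
Lunch starts at 10:21 + 336 min = 15:57.
Lunch ends at 15:57 + 95 min = 17:32.
From 14:59 to 17:32 is 153 minutes.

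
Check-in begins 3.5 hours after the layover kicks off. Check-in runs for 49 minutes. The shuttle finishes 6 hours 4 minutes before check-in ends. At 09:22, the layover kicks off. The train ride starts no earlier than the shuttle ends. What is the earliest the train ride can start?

07:37

Check-in starts at 09:22 + 210 min = 12:52.
Check-in ends at 12:52 + 49 min = 13:41.
The shuttle ends at 13:41 − 364 min = 07:37.
The train ride is bounded by the shuttle, so the earliest it can start is 07:37.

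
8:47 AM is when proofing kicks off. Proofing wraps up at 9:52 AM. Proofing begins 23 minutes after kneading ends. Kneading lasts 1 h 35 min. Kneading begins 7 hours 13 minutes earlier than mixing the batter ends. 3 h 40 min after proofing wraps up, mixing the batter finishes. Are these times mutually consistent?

Mixing the batter ends at 9:52 AM + 220 min = 1:32 PM.
Kneading starts at 1:32 PM − 433 min = 6:19 AM.
Kneading ends at 6:19 AM + 95 min = 7:54 AM.
Proofing starts at 7:54 AM + 23 min = 8:17 AM.
But proofing is also said to start at 8:47 AM — a 30-minute conflict.

No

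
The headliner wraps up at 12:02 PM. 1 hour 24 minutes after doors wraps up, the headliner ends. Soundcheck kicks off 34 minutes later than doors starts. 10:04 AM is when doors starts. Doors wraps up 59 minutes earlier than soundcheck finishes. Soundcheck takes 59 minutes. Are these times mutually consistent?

Soundcheck starts at 10:04 AM + 34 min = 10:38 AM.
Soundcheck ends at 10:38 AM + 59 min = 11:37 AM.
Doors ends at 11:37 AM − 59 min = 10:38 AM.
The headliner ends at 10:38 AM + 84 min = 12:02 PM.
That matches the stated 12:02 PM, so the schedule is consistent.

Yes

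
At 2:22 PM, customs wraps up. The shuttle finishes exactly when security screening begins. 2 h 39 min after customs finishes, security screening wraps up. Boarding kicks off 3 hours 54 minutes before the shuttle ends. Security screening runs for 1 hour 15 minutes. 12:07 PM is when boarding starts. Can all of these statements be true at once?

Security screening ends at 2:22 PM + 159 min = 5:01 PM.
Security screening starts at 5:01 PM − 75 min = 3:46 PM.
So the shuttle ends at 3:46 PM.
Boarding starts at 3:46 PM − 234 min = 11:52 AM.
But boarding is also said to start at 12:07 PM — a 15-minute conflict.

No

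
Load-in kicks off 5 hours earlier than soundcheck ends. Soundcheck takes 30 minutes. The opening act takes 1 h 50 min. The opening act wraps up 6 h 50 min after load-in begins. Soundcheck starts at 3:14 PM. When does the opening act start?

3:44 PM

Soundcheck ends at 3:14 PM + 30 min = 3:44 PM.
Load-in starts at 3:44 PM − 300 min = 10:44 AM.
The opening act ends at 10:44 AM + 410 min = 5:34 PM.
The opening act starts at 5:34 PM − 110 min = 3:44 PM.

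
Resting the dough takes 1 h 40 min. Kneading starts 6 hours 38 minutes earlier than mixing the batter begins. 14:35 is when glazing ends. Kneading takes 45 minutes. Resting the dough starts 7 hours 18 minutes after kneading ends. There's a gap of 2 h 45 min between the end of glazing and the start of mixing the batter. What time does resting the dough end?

Mixing the batter starts at 14:35 + 165 min = 17:20.
Kneading starts at 17:20 − 398 min = 10:42.
Kneading ends at 10:42 + 45 min = 11:27.
Resting the dough starts at 11:27 + 438 min = 18:45.
Resting the dough ends at 18:45 + 100 min = 20:25.

20:25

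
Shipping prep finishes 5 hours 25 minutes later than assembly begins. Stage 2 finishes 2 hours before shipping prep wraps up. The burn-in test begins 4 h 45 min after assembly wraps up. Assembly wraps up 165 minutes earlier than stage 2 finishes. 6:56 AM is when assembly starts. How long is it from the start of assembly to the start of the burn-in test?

5 h 25 min

Shipping prep ends at 6:56 AM + 325 min = 12:21 PM.
Stage 2 ends at 12:21 PM − 120 min = 10:21 AM.
Assembly ends at 10:21 AM − 165 min = 7:36 AM.
The burn-in test starts at 7:36 AM + 285 min = 12:21 PM.
From 6:56 AM to 12:21 PM is 5 h 25 min.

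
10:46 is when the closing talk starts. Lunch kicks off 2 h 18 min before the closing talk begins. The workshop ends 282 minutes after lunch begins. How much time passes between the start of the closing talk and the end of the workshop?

Lunch starts at 10:46 − 138 min = 08:28.
The workshop ends at 08:28 + 282 min = 13:10.
From 10:46 to 13:10 is 144 minutes.

144 minutes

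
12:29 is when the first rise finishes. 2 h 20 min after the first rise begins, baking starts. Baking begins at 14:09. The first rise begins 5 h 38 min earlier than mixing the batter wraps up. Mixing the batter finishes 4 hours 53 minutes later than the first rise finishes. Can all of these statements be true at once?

Mixing the batter ends at 12:29 + 293 min = 17:22.
The first rise starts at 17:22 − 338 min = 11:44.
Baking starts at 11:44 + 140 min = 14:04.
But baking is also said to start at 14:09 — a 5-minute conflict.

No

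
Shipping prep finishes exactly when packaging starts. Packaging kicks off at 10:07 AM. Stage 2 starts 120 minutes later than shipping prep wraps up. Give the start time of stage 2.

12:07 PM

Shipping prep ends at 10:07 AM.
Stage 2 starts at 10:07 AM + 120 min = 12:07 PM.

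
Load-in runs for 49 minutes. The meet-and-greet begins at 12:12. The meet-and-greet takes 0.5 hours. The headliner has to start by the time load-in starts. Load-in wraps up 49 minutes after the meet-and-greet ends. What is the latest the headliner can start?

The meet-and-greet ends at 12:12 + 30 min = 12:42.
Load-in ends at 12:42 + 49 min = 13:31.
Load-in starts at 13:31 − 49 min = 12:42.
The headliner is bounded by load-in, so the latest it can start is 12:42.

12:42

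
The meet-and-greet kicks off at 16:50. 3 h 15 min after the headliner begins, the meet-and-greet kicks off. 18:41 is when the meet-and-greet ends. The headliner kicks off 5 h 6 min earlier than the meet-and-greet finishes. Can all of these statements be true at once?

Yes

The headliner starts at 18:41 − 306 min = 13:35.
The meet-and-greet starts at 13:35 + 195 min = 16:50.
That matches the stated 16:50, so the schedule is consistent.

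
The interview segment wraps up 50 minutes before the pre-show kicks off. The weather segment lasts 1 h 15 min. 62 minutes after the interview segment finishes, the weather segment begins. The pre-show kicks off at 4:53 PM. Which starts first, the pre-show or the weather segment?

The interview segment ends at 4:53 PM − 50 min = 4:03 PM.
The weather segment starts at 4:03 PM + 62 min = 5:05 PM.
The pre-show starts at 4:53 PM and the weather segment starts at 5:05 PM, so the pre-show is first.

the pre-show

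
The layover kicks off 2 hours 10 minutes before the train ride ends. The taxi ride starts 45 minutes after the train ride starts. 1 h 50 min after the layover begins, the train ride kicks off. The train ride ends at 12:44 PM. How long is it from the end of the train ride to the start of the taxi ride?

25 minutes

The layover starts at 12:44 PM − 130 min = 10:34 AM.
The train ride starts at 10:34 AM + 110 min = 12:24 PM.
The taxi ride starts at 12:24 PM + 45 min = 1:09 PM.
From 12:44 PM to 1:09 PM is 25 minutes.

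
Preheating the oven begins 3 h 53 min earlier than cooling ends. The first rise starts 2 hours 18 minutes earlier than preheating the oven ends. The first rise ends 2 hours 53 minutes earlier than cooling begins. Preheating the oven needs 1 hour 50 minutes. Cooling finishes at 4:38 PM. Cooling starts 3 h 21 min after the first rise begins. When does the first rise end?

12:45 PM

Preheating the oven starts at 4:38 PM − 233 min = 12:45 PM.
Preheating the oven ends at 12:45 PM + 110 min = 2:35 PM.
The first rise starts at 2:35 PM − 138 min = 12:17 PM.
Cooling starts at 12:17 PM + 201 min = 3:38 PM.
The first rise ends at 3:38 PM − 173 min = 12:45 PM.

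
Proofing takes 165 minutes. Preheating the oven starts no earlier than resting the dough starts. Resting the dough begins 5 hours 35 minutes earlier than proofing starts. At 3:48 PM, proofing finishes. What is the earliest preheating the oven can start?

Proofing starts at 3:48 PM − 165 min = 1:03 PM.
Resting the dough starts at 1:03 PM − 335 min = 7:28 AM.
Preheating the oven is bounded by resting the dough, so the earliest it can start is 7:28 AM.

7:28 AM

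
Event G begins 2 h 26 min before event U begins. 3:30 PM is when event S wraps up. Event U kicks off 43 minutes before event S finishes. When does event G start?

Event U starts at 3:30 PM − 43 min = 2:47 PM.
Event G starts at 2:47 PM − 146 min = 12:21 PM.

12:21 PM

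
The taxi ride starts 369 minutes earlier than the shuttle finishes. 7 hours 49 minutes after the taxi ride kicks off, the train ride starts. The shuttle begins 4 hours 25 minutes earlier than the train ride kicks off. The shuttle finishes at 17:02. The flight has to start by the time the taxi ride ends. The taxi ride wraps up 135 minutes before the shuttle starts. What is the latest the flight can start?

12:02

The taxi ride starts at 17:02 − 369 min = 10:53.
The train ride starts at 10:53 + 469 min = 18:42.
The shuttle starts at 18:42 − 265 min = 14:17.
The taxi ride ends at 14:17 − 135 min = 12:02.
The flight is bounded by the taxi ride, so the latest it can start is 12:02.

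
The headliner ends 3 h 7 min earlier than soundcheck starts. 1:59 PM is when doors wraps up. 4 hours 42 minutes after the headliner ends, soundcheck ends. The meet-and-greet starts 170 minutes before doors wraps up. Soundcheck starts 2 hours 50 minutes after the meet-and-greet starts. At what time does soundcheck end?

The meet-and-greet starts at 1:59 PM − 170 min = 11:09 AM.
Soundcheck starts at 11:09 AM + 170 min = 1:59 PM.
The headliner ends at 1:59 PM − 187 min = 10:52 AM.
Soundcheck ends at 10:52 AM + 282 min = 3:34 PM.

3:34 PM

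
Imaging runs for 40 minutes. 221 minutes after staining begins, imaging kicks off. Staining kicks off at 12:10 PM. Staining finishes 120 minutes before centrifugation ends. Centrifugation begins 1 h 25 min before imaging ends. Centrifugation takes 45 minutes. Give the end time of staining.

1:51 PM

Imaging starts at 12:10 PM + 221 min = 3:51 PM.
Imaging ends at 3:51 PM + 40 min = 4:31 PM.
Centrifugation starts at 4:31 PM − 85 min = 3:06 PM.
Centrifugation ends at 3:06 PM + 45 min = 3:51 PM.
Staining ends at 3:51 PM − 120 min = 1:51 PM.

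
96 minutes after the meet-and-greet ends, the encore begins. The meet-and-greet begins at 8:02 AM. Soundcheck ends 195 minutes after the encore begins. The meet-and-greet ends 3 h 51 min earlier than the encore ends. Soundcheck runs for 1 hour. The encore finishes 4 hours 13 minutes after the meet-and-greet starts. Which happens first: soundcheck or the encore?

the encore

The encore ends at 8:02 AM + 253 min = 12:15 PM.
The meet-and-greet ends at 12:15 PM − 231 min = 8:24 AM.
The encore starts at 8:24 AM + 96 min = 10:00 AM.
Soundcheck ends at 10:00 AM + 195 min = 1:15 PM.
Soundcheck starts at 1:15 PM − 60 min = 12:15 PM.
Soundcheck starts at 12:15 PM and the encore starts at 10:00 AM, so the encore is first.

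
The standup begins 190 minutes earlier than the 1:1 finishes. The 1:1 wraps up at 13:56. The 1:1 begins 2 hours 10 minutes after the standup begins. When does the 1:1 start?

The standup starts at 13:56 − 190 min = 10:46.
The 1:1 starts at 10:46 + 130 min = 12:56.

12:56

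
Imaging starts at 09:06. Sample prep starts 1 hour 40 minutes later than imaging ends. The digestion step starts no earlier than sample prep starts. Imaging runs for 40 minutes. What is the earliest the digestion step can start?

11:26

Imaging ends at 09:06 + 40 min = 09:46.
Sample prep starts at 09:46 + 100 min = 11:26.
The digestion step is bounded by sample prep, so the earliest it can start is 11:26.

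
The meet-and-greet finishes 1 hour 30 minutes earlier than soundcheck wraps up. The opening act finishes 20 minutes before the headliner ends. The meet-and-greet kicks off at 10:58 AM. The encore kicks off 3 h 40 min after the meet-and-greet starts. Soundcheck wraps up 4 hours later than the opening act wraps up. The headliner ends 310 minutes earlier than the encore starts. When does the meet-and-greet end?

11:38 AM

The encore starts at 10:58 AM + 220 min = 2:38 PM.
The headliner ends at 2:38 PM − 310 min = 9:28 AM.
The opening act ends at 9:28 AM − 20 min = 9:08 AM.
Soundcheck ends at 9:08 AM + 240 min = 1:08 PM.
The meet-and-greet ends at 1:08 PM − 90 min = 11:38 AM.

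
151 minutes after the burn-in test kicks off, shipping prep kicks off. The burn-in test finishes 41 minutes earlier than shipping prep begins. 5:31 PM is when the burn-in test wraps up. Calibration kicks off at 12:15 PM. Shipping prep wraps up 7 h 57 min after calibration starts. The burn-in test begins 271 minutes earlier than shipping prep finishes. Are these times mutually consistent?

Yes

Shipping prep ends at 12:15 PM + 477 min = 8:12 PM.
The burn-in test starts at 8:12 PM − 271 min = 3:41 PM.
Shipping prep starts at 3:41 PM + 151 min = 6:12 PM.
The burn-in test ends at 6:12 PM − 41 min = 5:31 PM.
That matches the stated 5:31 PM, so the schedule is consistent.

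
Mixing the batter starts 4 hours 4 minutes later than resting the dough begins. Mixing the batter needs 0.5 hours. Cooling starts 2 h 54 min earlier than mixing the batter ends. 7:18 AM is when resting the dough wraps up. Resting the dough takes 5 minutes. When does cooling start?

8:53 AM

Resting the dough starts at 7:18 AM − 5 min = 7:13 AM.
Mixing the batter starts at 7:13 AM + 244 min = 11:17 AM.
Mixing the batter ends at 11:17 AM + 30 min = 11:47 AM.
Cooling starts at 11:47 AM − 174 min = 8:53 AM.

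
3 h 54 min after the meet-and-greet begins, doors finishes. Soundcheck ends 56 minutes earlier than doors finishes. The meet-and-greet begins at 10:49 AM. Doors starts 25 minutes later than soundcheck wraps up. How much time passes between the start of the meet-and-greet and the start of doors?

203 minutes

Doors ends at 10:49 AM + 234 min = 2:43 PM.
Soundcheck ends at 2:43 PM − 56 min = 1:47 PM.
Doors starts at 1:47 PM + 25 min = 2:12 PM.
From 10:49 AM to 2:12 PM is 203 minutes.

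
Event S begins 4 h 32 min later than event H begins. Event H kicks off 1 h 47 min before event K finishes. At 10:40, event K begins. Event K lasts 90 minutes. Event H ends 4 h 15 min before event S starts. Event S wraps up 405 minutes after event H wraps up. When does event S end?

17:25

Event K ends at 10:40 + 90 min = 12:10.
Event H starts at 12:10 − 107 min = 10:23.
Event S starts at 10:23 + 272 min = 14:55.
Event H ends at 14:55 − 255 min = 10:40.
Event S ends at 10:40 + 405 min = 17:25.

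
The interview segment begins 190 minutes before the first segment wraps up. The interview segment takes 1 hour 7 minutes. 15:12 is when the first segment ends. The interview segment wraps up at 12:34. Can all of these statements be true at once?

No

The interview segment starts at 15:12 − 190 min = 12:02.
The interview segment ends at 12:02 + 67 min = 13:09.
But the interview segment is also said to end at 12:34 — a 35-minute conflict.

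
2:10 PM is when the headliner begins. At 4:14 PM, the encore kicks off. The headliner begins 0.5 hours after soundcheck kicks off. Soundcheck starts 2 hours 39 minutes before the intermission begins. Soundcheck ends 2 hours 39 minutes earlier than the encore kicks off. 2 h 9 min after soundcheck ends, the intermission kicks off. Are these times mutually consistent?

Soundcheck ends at 4:14 PM − 159 min = 1:35 PM.
The intermission starts at 1:35 PM + 129 min = 3:44 PM.
Soundcheck starts at 3:44 PM − 159 min = 1:05 PM.
The headliner starts at 1:05 PM + 30 min = 1:35 PM.
But the headliner is also said to start at 2:10 PM — a 35-minute conflict.

No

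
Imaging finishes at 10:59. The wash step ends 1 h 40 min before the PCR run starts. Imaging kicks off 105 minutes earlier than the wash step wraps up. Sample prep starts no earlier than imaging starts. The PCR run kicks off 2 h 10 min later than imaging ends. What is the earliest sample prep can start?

The PCR run starts at 10:59 + 130 min = 13:09.
The wash step ends at 13:09 − 100 min = 11:29.
Imaging starts at 11:29 − 105 min = 09:44.
Sample prep is bounded by imaging, so the earliest it can start is 09:44.

09:44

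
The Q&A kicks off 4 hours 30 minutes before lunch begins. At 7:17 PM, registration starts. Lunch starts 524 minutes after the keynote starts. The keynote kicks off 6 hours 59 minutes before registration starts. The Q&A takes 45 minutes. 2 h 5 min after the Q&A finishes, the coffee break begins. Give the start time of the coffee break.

7:22 PM

The keynote starts at 7:17 PM − 419 min = 12:18 PM.
Lunch starts at 12:18 PM + 524 min = 9:02 PM.
The Q&A starts at 9:02 PM − 270 min = 4:32 PM.
The Q&A ends at 4:32 PM + 45 min = 5:17 PM.
The coffee break starts at 5:17 PM + 125 min = 7:22 PM.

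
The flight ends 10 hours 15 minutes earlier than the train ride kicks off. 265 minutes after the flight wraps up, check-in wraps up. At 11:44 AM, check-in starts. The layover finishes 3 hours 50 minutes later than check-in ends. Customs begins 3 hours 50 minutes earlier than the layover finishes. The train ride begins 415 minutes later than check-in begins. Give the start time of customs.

12:49 PM

The train ride starts at 11:44 AM + 415 min = 6:39 PM.
The flight ends at 6:39 PM − 615 min = 8:24 AM.
Check-in ends at 8:24 AM + 265 min = 12:49 PM.
The layover ends at 12:49 PM + 230 min = 4:39 PM.
Customs starts at 4:39 PM − 230 min = 12:49 PM.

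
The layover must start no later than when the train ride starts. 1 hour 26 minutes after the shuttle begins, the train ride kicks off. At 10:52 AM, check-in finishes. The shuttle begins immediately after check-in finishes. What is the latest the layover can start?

12:18 PM

The shuttle starts at 10:52 AM.
The train ride starts at 10:52 AM + 86 min = 12:18 PM.
The layover is bounded by the train ride, so the latest it can start is 12:18 PM.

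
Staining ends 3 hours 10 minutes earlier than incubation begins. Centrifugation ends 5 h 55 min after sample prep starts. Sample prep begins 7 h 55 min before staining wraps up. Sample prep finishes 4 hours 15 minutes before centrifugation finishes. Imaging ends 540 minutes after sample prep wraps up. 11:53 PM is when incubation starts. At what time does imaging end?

Staining ends at 11:53 PM − 190 min = 8:43 PM.
Sample prep starts at 8:43 PM − 475 min = 12:48 PM.
Centrifugation ends at 12:48 PM + 355 min = 6:43 PM.
Sample prep ends at 6:43 PM − 255 min = 2:28 PM.
Imaging ends at 2:28 PM + 540 min = 11:28 PM.

11:28 PM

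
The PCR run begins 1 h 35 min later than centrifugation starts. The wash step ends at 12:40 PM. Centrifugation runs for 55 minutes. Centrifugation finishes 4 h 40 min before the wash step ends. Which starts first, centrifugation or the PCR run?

centrifugation

Centrifugation ends at 12:40 PM − 280 min = 8:00 AM.
Centrifugation starts at 8:00 AM − 55 min = 7:05 AM.
The PCR run starts at 7:05 AM + 95 min = 8:40 AM.
Centrifugation starts at 7:05 AM and the PCR run starts at 8:40 AM, so centrifugation is first.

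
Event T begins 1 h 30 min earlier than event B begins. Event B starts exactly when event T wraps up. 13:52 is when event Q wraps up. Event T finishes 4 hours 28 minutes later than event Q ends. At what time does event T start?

Event T ends at 13:52 + 268 min = 18:20.
So event B starts at 18:20.
Event T starts at 18:20 − 90 min = 16:50.

16:50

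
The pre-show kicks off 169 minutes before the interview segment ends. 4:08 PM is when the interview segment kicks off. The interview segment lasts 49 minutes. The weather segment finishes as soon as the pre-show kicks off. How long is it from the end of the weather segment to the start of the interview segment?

The interview segment ends at 4:08 PM + 49 min = 4:57 PM.
The pre-show starts at 4:57 PM − 169 min = 2:08 PM.
So the weather segment ends at 2:08 PM.
From 2:08 PM to 4:08 PM is 120 minutes.

120 minutes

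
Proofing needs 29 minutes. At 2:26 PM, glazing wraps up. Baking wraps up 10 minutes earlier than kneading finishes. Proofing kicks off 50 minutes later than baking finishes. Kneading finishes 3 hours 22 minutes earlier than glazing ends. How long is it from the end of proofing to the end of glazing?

Kneading ends at 2:26 PM − 202 min = 11:04 AM.
Baking ends at 11:04 AM − 10 min = 10:54 AM.
Proofing starts at 10:54 AM + 50 min = 11:44 AM.
Proofing ends at 11:44 AM + 29 min = 12:13 PM.
From 12:13 PM to 2:26 PM is 2 hours 13 minutes.

2 hours 13 minutes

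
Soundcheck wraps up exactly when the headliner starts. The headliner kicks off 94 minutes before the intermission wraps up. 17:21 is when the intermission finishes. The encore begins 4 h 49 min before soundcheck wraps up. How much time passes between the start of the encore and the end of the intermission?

The headliner starts at 17:21 − 94 min = 15:47.
So soundcheck ends at 15:47.
The encore starts at 15:47 − 289 min = 10:58.
From 10:58 to 17:21 is 6 hours 23 minutes.

6 hours 23 minutes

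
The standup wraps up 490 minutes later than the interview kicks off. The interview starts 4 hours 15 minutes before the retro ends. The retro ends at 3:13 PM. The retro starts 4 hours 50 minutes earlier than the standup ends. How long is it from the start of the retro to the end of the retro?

The interview starts at 3:13 PM − 255 min = 10:58 AM.
The standup ends at 10:58 AM + 490 min = 7:08 PM.
The retro starts at 7:08 PM − 290 min = 2:18 PM.
From 2:18 PM to 3:13 PM is 55 minutes.

55 minutes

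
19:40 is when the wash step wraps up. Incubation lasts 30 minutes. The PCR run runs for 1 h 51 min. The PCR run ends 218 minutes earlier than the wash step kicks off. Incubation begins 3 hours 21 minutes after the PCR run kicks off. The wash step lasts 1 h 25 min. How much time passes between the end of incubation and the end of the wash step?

The wash step starts at 19:40 − 85 min = 18:15.
The PCR run ends at 18:15 − 218 min = 14:37.
The PCR run starts at 14:37 − 111 min = 12:46.
Incubation starts at 12:46 + 201 min = 16:07.
Incubation ends at 16:07 + 30 min = 16:37.
From 16:37 to 19:40 is 3 hours 3 minutes.

3 hours 3 minutes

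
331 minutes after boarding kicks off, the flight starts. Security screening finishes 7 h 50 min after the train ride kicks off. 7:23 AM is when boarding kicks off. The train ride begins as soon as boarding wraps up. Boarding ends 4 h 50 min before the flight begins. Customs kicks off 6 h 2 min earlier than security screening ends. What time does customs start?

The flight starts at 7:23 AM + 331 min = 12:54 PM.
Boarding ends at 12:54 PM − 290 min = 8:04 AM.
So the train ride starts at 8:04 AM.
Security screening ends at 8:04 AM + 470 min = 3:54 PM.
Customs starts at 3:54 PM − 362 min = 9:52 AM.

9:52 AM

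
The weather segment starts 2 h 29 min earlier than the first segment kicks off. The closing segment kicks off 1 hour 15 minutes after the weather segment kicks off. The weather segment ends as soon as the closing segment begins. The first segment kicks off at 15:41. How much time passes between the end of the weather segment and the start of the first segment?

1 hour 14 minutes

The weather segment starts at 15:41 − 149 min = 13:12.
The closing segment starts at 13:12 + 75 min = 14:27.
So the weather segment ends at 14:27.
From 14:27 to 15:41 is 1 hour 14 minutes.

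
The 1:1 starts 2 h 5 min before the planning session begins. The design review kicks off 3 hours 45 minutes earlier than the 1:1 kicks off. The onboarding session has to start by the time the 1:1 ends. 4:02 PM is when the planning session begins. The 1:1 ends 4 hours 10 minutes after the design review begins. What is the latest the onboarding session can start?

The 1:1 starts at 4:02 PM − 125 min = 1:57 PM.
The design review starts at 1:57 PM − 225 min = 10:12 AM.
The 1:1 ends at 10:12 AM + 250 min = 2:22 PM.
The onboarding session is bounded by the 1:1, so the latest it can start is 2:22 PM.

2:22 PM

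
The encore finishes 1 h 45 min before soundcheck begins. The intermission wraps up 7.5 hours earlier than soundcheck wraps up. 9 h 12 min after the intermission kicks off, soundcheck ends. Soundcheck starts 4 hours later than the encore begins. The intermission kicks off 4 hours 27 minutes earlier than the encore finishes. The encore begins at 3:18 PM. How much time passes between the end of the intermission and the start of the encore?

0.5 hours

Soundcheck starts at 3:18 PM + 240 min = 7:18 PM.
The encore ends at 7:18 PM − 105 min = 5:33 PM.
The intermission starts at 5:33 PM − 267 min = 1:06 PM.
Soundcheck ends at 1:06 PM + 552 min = 10:18 PM.
The intermission ends at 10:18 PM − 450 min = 2:48 PM.
From 2:48 PM to 3:18 PM is 0.5 hours.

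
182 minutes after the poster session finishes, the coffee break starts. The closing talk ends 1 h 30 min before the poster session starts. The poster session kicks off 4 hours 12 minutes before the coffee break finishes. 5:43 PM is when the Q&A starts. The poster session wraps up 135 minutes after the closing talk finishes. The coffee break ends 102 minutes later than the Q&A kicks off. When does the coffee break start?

The coffee break ends at 5:43 PM + 102 min = 7:25 PM.
The poster session starts at 7:25 PM − 252 min = 3:13 PM.
The closing talk ends at 3:13 PM − 90 min = 1:43 PM.
The poster session ends at 1:43 PM + 135 min = 3:58 PM.
The coffee break starts at 3:58 PM + 182 min = 7:00 PM.

7:00 PM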